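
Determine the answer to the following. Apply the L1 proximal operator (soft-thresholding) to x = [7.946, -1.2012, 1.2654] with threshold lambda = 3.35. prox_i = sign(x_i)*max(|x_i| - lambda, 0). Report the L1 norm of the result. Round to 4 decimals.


Soft-thresholding with lambda = 3.35:
prox(7.946) = sign(7.946)*max(|7.946| - 3.35, 0) = 4.596
prox(-1.2012) = sign(-1.2012)*max(|-1.2012| - 3.35, 0) = 0.0
prox(1.2654) = sign(1.2654)*max(|1.2654| - 3.35, 0) = 0.0
prox(x) = [4.596, 0.0, 0.0]
||prox(x)||_1 = 4.596 + 0.0 + 0.0 = 4.596


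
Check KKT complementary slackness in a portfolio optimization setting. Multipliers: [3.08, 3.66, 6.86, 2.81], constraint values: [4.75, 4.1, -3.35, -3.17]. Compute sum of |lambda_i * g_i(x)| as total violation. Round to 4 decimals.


KKT complementary slackness check:
lambda_1 * g_1 = 3.08 * 4.75 = 14.63
lambda_2 * g_2 = 3.66 * 4.1 = 15.006
lambda_3 * g_3 = 6.86 * -3.35 = -22.981
lambda_4 * g_4 = 2.81 * -3.17 = -8.9077
Total violation = 14.63 + 15.006 + 22.981 + 8.9077 = 61.5247


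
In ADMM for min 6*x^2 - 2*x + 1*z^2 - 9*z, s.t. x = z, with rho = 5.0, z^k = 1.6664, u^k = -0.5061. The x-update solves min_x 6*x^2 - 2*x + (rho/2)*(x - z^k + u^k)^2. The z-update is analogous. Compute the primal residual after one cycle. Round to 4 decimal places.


ADMM iteration with rho = 5.0, z^k = 1.6664, u^k = -0.5061
Step 1: x-update.
Minimize 6*x^2 - 2*x + (5.0/2)*(x - 1.6664 - 0.5061)^2
FOC: (2*6 + 5.0)*x = 2 + 5.0*(1.6664 + 0.5061)
x^{k+1} = 0.7566
Step 2: z-update.
Minimize 1*z^2 - 9*z + (5.0/2)*(0.7566 - z - 0.5061)^2
FOC: (2*1 + 5.0)*z = 9 + 5.0*(0.7566 - 0.5061)
z^{k+1} = 1.4647
Step 3: u-update.
u^{k+1} = -0.5061 + 0.7566 - 1.4647 = -1.2141
Step 4: Primal residual = |0.7566 - 1.4647| = 0.708


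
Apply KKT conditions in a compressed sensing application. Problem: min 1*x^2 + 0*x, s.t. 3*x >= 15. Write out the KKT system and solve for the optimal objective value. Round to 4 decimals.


Step 1: Try lambda = 0 (constraint inactive).
x_unc = 0/(2*1) = 0.0
Check: 3*0.0 = 0.0 < 15 -- violated!
Step 2: Constraint must be active: 3*x = 15
x* = 15/3 = 5.0
lambda = (2*1*5.0 + 0)/3 = 3.3333
Step 3: Compute optimal value.
f(x*) = 1*5.0^2 + 0*5.0 = 25.0


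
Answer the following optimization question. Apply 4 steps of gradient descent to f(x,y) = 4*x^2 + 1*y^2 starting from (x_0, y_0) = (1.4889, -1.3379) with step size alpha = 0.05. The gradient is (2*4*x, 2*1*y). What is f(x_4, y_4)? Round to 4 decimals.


Gradient descent on f(x,y) = 4*x^2 + 1*y^2.
Starting point: (1.4889, -1.3379), alpha = 0.05
Step 1: grad_x = 2*4*1.4889 = 11.9112, grad_y = 2*1*-1.3379 = -2.6758
  x_1 = 1.4889 - 0.05*11.9112 = 0.8933
  y_1 = -1.3379 - 0.05*-2.6758 = -1.2041
Step 2: grad_x = 2*4*0.8933 = 7.1467, grad_y = 2*1*-1.2041 = -2.4082
  x_2 = 0.8933 - 0.05*7.1467 = 0.536
  y_2 = -1.2041 - 0.05*-2.4082 = -1.0837
Step 3: grad_x = 2*4*0.536 = 4.288, grad_y = 2*1*-1.0837 = -2.1674
  x_3 = 0.536 - 0.05*4.288 = 0.3216
  y_3 = -1.0837 - 0.05*-2.1674 = -0.9753
Step 4: grad_x = 2*4*0.3216 = 2.5728, grad_y = 2*1*-0.9753 = -1.9507
  x_4 = 0.3216 - 0.05*2.5728 = 0.193
  y_4 = -0.9753 - 0.05*-1.9507 = -0.8778
f(0.193, -0.8778) = 4*0.193^2 + 1*(-0.8778)^2 = 0.9195


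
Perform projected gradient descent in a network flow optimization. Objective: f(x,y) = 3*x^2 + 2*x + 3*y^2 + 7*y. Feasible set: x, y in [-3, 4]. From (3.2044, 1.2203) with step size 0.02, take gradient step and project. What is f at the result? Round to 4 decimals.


Step 1: Compute gradient at (3.2044, 1.2203).
grad_x = 2*3*3.2044 + 2 = 21.2264
grad_y = 2*3*1.2203 + 7 = 14.3218
Step 2: Gradient step.
x_raw = 3.2044 - 0.02*21.2264 = 2.7799
y_raw = 1.2203 - 0.02*14.3218 = 0.9339
Step 3: Project onto [-3, 4].
x_proj = clip(2.7799) = 2.7799
y_proj = clip(0.9339) = 0.9339
Step 4: Evaluate f.
f(2.7799, 0.9339) = 37.8962


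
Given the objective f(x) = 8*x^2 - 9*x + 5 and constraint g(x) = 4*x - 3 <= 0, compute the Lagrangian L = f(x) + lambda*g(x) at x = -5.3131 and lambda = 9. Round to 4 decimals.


Step 1: Evaluate f(x).
f(-5.3131) = 8*(-5.3131)^2 - 9*(-5.3131) + 5 = 278.6502
Step 2: Evaluate g(x).
g(-5.3131) = 4*-5.3131 - 3 = -24.2524
Step 3: Compute Lagrangian.
L = 278.6502 + 9*-24.2524 = 60.3786


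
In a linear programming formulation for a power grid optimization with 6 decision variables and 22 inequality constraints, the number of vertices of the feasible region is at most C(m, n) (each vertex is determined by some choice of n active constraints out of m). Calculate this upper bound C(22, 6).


Each vertex corresponds to some choice of n active constraints out of m, so the number of vertices is at most C(m, n) = m! / (n!(m-n)!).
m = 22, n = 6
Numerator: 22 * 21 * 20 * 19 * 18 * 17
Denominator: 6! = 720
C(22, 6) = 74613


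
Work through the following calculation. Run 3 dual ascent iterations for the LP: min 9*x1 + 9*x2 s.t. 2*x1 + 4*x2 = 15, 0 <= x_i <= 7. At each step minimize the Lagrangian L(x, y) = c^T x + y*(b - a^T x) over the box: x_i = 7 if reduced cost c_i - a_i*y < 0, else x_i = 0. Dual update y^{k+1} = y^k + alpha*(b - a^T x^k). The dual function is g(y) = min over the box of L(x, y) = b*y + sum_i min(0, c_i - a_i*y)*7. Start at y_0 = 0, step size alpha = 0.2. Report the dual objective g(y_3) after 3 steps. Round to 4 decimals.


Dual ascent for LP: min 9*x1 + 9*x2, 2*x1 + 4*x2 = 15, 0 <= x_i <= 7
Step 1: y^k = 0.0, reduced costs: (9.0, 9.0)
  x^k = (0.0, 0.0), subgradient = b - a^T x = 15.0
  y^{k+1} = 0.0 + 0.2*15.0 = 3.0
Step 2: y^k = 3.0, reduced costs: (3.0, -3.0)
  x^k = (0.0, 7.0), subgradient = b - a^T x = -13.0
  y^{k+1} = 3.0 + 0.2*-13.0 = 0.4
Step 3: y^k = 0.4, reduced costs: (8.2, 7.4)
  x^k = (0.0, 0.0), subgradient = b - a^T x = 15.0
  y^{k+1} = 0.4 + 0.2*15.0 = 3.4
Dual objective at y_3 = 3.4: reduced costs (2.2, -4.6), box minimizer x = (0.0, 7.0)
g(y_3) = b*y + (c1 - a1*y)*x1 + (c2 - a2*y)*x2 = 15*3.4 + 2.2*0.0 + (-4.6)*7.0 = 51.0 + 0.0 - 32.2 = 18.8


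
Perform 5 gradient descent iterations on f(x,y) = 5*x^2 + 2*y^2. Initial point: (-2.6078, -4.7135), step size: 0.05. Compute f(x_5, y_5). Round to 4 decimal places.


Gradient descent on f(x,y) = 5*x^2 + 2*y^2.
Starting point: (-2.6078, -4.7135), alpha = 0.05
Step 1: grad_x = 2*5*-2.6078 = -26.078, grad_y = 2*2*-4.7135 = -18.854
  x_1 = -2.6078 - 0.05*-26.078 = -1.3039
  y_1 = -4.7135 - 0.05*-18.854 = -3.7708
Step 2: grad_x = 2*5*-1.3039 = -13.039, grad_y = 2*2*-3.7708 = -15.0832
  x_2 = -1.3039 - 0.05*-13.039 = -0.652
  y_2 = -3.7708 - 0.05*-15.0832 = -3.0166
Step 3: grad_x = 2*5*-0.652 = -6.5195, grad_y = 2*2*-3.0166 = -12.0666
  x_3 = -0.652 - 0.05*-6.5195 = -0.326
  y_3 = -3.0166 - 0.05*-12.0666 = -2.4133
Step 4: grad_x = 2*5*-0.326 = -3.2598, grad_y = 2*2*-2.4133 = -9.6532
  x_4 = -0.326 - 0.05*-3.2598 = -0.163
  y_4 = -2.4133 - 0.05*-9.6532 = -1.9306
Step 5: grad_x = 2*5*-0.163 = -1.6299, grad_y = 2*2*-1.9306 = -7.7226
  x_5 = -0.163 - 0.05*-1.6299 = -0.0815
  y_5 = -1.9306 - 0.05*-7.7226 = -1.5445
f(-0.0815, -1.5445) = 5*(-0.0815)^2 + 2*(-1.5445)^2 = 4.8043


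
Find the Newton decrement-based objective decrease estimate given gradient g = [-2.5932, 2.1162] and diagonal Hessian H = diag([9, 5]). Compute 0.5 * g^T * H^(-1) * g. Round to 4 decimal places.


Step 1: H is diagonal, so H^(-1) * g = [-0.2881, 0.4232].
Step 2: g^T H^(-1) g = sum_i g_i^2 / H_ii
  = (-2.5932)^2/9 + (2.1162)^2/5
  = 0.7472 + 0.8957 = 1.6428
Step 3: Objective decrease = 0.5 * g^T H^(-1) g = 0.8214


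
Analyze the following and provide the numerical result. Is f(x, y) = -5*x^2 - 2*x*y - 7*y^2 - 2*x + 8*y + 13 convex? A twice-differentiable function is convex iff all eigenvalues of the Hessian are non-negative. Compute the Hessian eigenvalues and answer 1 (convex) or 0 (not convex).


The Hessian of f(x,y) = -5*x^2 - 2*x*y - 7*y^2 - 2*x + 8*y + 13 is:
H = [[-10, -2], [-2, -14]]
Trace = -10 - 14 = -24
Determinant = -10*-14 - (-2)^2 = 136
Discriminant = (-24)^2 - 4*136 = 32.0
Eigenvalues: lambda_1 = -14.8284, lambda_2 = -9.1716
The function is not convex.

0


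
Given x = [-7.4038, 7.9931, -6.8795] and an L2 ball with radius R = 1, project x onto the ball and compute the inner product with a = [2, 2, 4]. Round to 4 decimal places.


Step 1: Compute ||x|| (intermediates to 6 decimals).
||x|| = sqrt((-7.4038)^2 + 7.9931^2 + (-6.8795)^2) = 12.885396
Step 2: Project.
Since ||x|| > R, scale = R/||x|| = 1/12.885396 = 0.077607, proj(x) = scale * x
proj(x) = [-0.574587, 0.620321, -0.533897]
Step 3: Dot product.
a^T * proj(x) = 2*(-0.574587) + 2*0.620321 + 4*(-0.533897) = -2.0441


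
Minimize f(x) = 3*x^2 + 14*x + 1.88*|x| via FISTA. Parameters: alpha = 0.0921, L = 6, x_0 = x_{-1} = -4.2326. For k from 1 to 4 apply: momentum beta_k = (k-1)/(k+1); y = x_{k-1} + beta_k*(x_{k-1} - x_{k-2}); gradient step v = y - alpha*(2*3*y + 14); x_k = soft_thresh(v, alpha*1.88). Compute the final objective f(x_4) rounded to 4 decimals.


FISTA on f(x) = 3*x^2 + 14*x + 1.88*|x|
L = 6, alpha = 0.0921
Iteration 1: beta = 0.0, y = -4.2326 + 0.0*(-4.2326 + 4.2326) = -4.2326
  grad(y) = -11.3956, v = y - alpha*grad = -3.1831
  prox(v) = soft_thresh(-3.1831, 0.1731) = -3.0099
Iteration 2: beta = 0.3333, y = -3.0099 + 0.3333*(-3.0099 + 4.2326) = -2.6024
  grad(y) = -1.6141, v = y - alpha*grad = -2.4537
  prox(v) = soft_thresh(-2.4537, 0.1731) = -2.2805
Iteration 3: beta = 0.5, y = -2.2805 + 0.5*(-2.2805 + 3.0099) = -1.9159
  grad(y) = 2.5048, v = y - alpha*grad = -2.1466
  prox(v) = soft_thresh(-2.1466, 0.1731) = -1.9734
Iteration 4: beta = 0.6, y = -1.9734 + 0.6*(-1.9734 + 2.2805) = -1.7891
  grad(y) = 3.2652, v = y - alpha*grad = -2.0899
  prox(v) = soft_thresh(-2.0899, 0.1731) = -1.9167
f(x_4) = 3*(-1.9167)^2 + 14*(-1.9167) + 1.88*|-1.9167| = -12.2092


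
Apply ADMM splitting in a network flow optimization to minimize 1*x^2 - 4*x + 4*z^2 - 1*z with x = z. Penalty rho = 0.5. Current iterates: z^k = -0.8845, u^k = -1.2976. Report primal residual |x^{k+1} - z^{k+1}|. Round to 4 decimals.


ADMM iteration with rho = 0.5, z^k = -0.8845, u^k = -1.2976
Step 1: x-update.
Minimize 1*x^2 - 4*x + (0.5/2)*(x + 0.8845 - 1.2976)^2
FOC: (2*1 + 0.5)*x = 4 + 0.5*(-0.8845 + 1.2976)
x^{k+1} = 1.6826
Step 2: z-update.
Minimize 4*z^2 - 1*z + (0.5/2)*(1.6826 - z - 1.2976)^2
FOC: (2*4 + 0.5)*z = 1 + 0.5*(1.6826 - 1.2976)
z^{k+1} = 0.1403
Step 3: u-update.
u^{k+1} = -1.2976 + 1.6826 - 0.1403 = 0.2447
Step 4: Primal residual = |1.6826 - 0.1403| = 1.5423


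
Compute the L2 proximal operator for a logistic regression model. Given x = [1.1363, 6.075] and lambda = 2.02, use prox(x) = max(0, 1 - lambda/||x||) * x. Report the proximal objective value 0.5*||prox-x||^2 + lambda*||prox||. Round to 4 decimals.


Step 1: Compute ||x||.
||x|| = 6.1804
Step 2: Compute scaling factor.
scale = max(0, 1 - 2.02/6.1804) = 0.6732
Step 3: prox(x) = [0.7649, 4.0894]
||prox(x)|| = 4.1604
Step 4: Proximal objective.
0.5*||prox-x||^2 = 2.0402
lambda*||prox|| = 8.404
Total = 10.4441


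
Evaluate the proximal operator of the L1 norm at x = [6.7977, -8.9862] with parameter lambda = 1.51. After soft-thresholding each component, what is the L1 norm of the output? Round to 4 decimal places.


Soft-thresholding with lambda = 1.51:
prox(6.7977) = sign(6.7977)*max(|6.7977| - 1.51, 0) = 5.2877
prox(-8.9862) = sign(-8.9862)*max(|-8.9862| - 1.51, 0) = -7.4762
prox(x) = [5.2877, -7.4762]
||prox(x)||_1 = 5.2877 + 7.4762 = 12.7639


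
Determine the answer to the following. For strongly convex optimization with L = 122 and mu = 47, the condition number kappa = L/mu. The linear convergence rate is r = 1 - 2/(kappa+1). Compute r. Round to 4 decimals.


Step 1: Compute the condition number.
kappa = L/mu = 122/47 = 2.5957
Step 2: Compute the convergence rate.
r = 1 - 2/(kappa + 1) = 1 - 2*mu/(L + mu) = (L - mu)/(L + mu) = 75/169 = 0.4438


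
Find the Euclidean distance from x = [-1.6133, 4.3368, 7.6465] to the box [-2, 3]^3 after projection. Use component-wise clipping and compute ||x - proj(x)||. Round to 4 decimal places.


Project each component onto [-2, 3].
clip(-1.6133) = -1.6133, clip(4.3368) = 3.0, clip(7.6465) = 3.0
Projection = [-1.6133, 3.0, 3.0]
Squared diffs: [0.0, 1.787, 21.59]
Distance = sqrt(23.377) = 4.835


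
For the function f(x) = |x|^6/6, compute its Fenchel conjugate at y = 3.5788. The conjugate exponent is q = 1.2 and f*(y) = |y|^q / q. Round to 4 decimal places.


The conjugate exponent q satisfies 1/p + 1/q = 1.
p = 6, so q = 6/(6 - 1) = 1.2
|y|^q = 3.5788^1.2 = 4.6183
f*(3.5788) = 4.6183 / 1.2 = 3.8486


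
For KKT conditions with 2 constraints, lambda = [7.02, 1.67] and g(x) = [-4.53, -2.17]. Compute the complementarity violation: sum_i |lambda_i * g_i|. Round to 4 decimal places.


KKT complementary slackness check:
lambda_1 * g_1 = 7.02 * -4.53 = -31.8006
lambda_2 * g_2 = 1.67 * -2.17 = -3.6239
Total violation = 31.8006 + 3.6239 = 35.4245


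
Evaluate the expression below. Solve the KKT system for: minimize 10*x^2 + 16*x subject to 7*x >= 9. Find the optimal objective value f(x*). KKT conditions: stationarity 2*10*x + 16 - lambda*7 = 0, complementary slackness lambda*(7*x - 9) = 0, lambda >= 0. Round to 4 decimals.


Step 1: Try lambda = 0 (constraint inactive).
x_unc = -16/(2*10) = -0.8
Check: 7*-0.8 = -5.6 < 9 -- violated!
Step 2: Constraint must be active: 7*x = 9
x* = 9/7 = 1.2857 (rounded; the exact value 9/7 is used below)
lambda = (2*10*(9/7) + 16)/7 = 5.9592
Step 3: Compute optimal value.
f(x*) = 10*(9/7)^2 + 16*(9/7) = 37.102


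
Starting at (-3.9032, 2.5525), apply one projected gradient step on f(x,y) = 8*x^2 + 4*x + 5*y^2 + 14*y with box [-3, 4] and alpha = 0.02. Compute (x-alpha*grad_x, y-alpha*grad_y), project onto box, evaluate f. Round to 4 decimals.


Step 1: Compute gradient at (-3.9032, 2.5525).
grad_x = 2*8*-3.9032 + 4 = -58.4512
grad_y = 2*5*2.5525 + 14 = 39.525
Step 2: Gradient step.
x_raw = -3.9032 - 0.02*-58.4512 = -2.7342
y_raw = 2.5525 - 0.02*39.525 = 1.762
Step 3: Project onto [-3, 4].
x_proj = clip(-2.7342) = -2.7342
y_proj = clip(1.762) = 1.762
Step 4: Evaluate f.
f(-2.7342, 1.762) = 89.0603


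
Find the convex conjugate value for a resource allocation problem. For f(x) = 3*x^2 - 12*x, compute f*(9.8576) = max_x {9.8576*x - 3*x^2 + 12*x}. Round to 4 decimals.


f*(y) = sup_x {y*x - a*x^2 - b*x} = sup_x {(y-b)*x - a*x^2}
FOC: (y - b) - 2a*x = 0 => x* = (y - b)/(2a)
x* = (9.8576 + 12)/(2*3) = 3.6429
f*(9.8576) = (y-b)^2/(4a) = (9.8576 + 12)^2/(4*3)
= 477.7547/12 = 39.8129


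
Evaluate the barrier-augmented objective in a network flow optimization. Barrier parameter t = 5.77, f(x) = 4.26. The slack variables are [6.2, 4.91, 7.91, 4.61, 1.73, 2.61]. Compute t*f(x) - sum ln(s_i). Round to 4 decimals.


Step 1: Compute log-barrier.
ln values: [1.8245, 1.5913, 2.0681, 1.5282, 0.5481, 0.9594]
phi = -(1.8245 + 1.5913 + 2.0681 + 1.5282 + 0.5481 + 0.9594) = -8.5197
Step 2: Compute augmented objective.
t*f(x) = 5.77*4.26 = 24.5802
Total = 24.5802 - 8.5197 = 16.0605


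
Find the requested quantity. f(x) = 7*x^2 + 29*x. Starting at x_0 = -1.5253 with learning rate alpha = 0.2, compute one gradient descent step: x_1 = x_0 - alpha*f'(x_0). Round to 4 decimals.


We compute the gradient at x_0 and apply the update.
f'(x) = 14*x + 29
f'(-1.5253) = 14*-1.5253 + 29 = 7.6458
x_1 = -1.5253 - 0.2*7.6458 = -3.0545


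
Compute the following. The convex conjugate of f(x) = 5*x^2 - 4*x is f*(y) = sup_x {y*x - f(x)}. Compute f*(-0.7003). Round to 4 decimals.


f*(y) = sup_x {y*x - a*x^2 - b*x} = sup_x {(y-b)*x - a*x^2}
FOC: (y - b) - 2a*x = 0 => x* = (y - b)/(2a)
x* = (-0.7003 + 4)/(2*5) = 0.33
f*(-0.7003) = (y-b)^2/(4a) = (-0.7003 + 4)^2/(4*5)
= 10.888/20 = 0.5444


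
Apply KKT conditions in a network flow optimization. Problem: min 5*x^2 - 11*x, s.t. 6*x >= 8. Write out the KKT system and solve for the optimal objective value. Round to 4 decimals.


Step 1: Try lambda = 0 (constraint inactive).
x_unc = 11/(2*5) = 1.1
Check: 6*1.1 = 6.6 < 8 -- violated!
Step 2: Constraint must be active: 6*x = 8
x* = 8/6 = 4/3 = 1.3333 (rounded; the exact value 4/3 is used below)
lambda = (2*5*(4/3) - 11)/6 = 0.3889
Step 3: Compute optimal value.
f(x*) = 5*(4/3)^2 - 11*(4/3) = -5.7778


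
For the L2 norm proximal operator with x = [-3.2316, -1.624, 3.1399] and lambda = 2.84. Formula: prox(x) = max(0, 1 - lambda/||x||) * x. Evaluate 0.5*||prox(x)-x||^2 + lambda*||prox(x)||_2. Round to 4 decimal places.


Step 1: Compute ||x||.
||x|| = 4.7895
Step 2: Compute scaling factor.
scale = max(0, 1 - 2.84/4.7895) = 0.407
Step 3: prox(x) = [-1.3154, -0.661, 1.2781]
||prox(x)|| = 1.9495
Step 4: Proximal objective.
0.5*||prox-x||^2 = 4.0328
lambda*||prox|| = 5.5366
Total = 9.5695


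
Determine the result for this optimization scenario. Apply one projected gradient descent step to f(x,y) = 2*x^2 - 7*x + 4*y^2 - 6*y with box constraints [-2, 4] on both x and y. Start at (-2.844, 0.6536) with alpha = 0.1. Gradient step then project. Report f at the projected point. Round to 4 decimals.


Step 1: Compute gradient at (-2.844, 0.6536).
grad_x = 2*2*-2.844 - 7 = -18.376
grad_y = 2*4*0.6536 - 6 = -0.7712
Step 2: Gradient step.
x_raw = -2.844 - 0.1*-18.376 = -1.0064
y_raw = 0.6536 - 0.1*-0.7712 = 0.7307
Step 3: Project onto [-2, 4].
x_proj = clip(-1.0064) = -1.0064
y_proj = clip(0.7307) = 0.7307
Step 4: Evaluate f.
f(-1.0064, 0.7307) = 6.822


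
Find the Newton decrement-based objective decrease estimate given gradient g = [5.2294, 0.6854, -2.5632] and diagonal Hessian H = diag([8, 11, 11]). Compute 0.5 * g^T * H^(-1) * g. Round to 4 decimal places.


Step 1: H is diagonal, so H^(-1) * g = [0.6537, 0.0623, -0.233].
Step 2: g^T H^(-1) g = sum_i g_i^2 / H_ii
  = (5.2294)^2/8 + (0.6854)^2/11 + (-2.5632)^2/11
  = 3.4183 + 0.0427 + 0.5973 = 4.0583
Step 3: Objective decrease = 0.5 * g^T H^(-1) g = 2.0292


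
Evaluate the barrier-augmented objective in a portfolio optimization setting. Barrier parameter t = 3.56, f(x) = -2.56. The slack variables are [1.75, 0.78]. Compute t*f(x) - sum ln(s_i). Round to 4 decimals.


Step 1: Compute log-barrier.
ln values: [0.5596, -0.2485]
phi = -(0.5596 - 0.2485) = -0.3112
Step 2: Compute augmented objective.
t*f(x) = 3.56*-2.56 = -9.1136
Total = -9.1136 - 0.3112 = -9.4248


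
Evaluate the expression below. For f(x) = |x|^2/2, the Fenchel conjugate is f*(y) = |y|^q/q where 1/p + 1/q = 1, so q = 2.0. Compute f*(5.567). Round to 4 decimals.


The conjugate exponent q satisfies 1/p + 1/q = 1.
p = 2, so q = 2/(2 - 1) = 2.0
|y|^q = 5.567^2.0 = 30.9915
f*(5.567) = 30.9915 / 2.0 = 15.4957


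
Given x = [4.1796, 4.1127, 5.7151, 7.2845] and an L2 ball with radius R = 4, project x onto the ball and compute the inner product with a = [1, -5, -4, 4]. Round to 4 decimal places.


Step 1: Compute ||x|| (intermediates to 6 decimals).
||x|| = sqrt(4.1796^2 + 4.1127^2 + 5.7151^2 + 7.2845^2) = 10.959456
Step 2: Project.
Since ||x|| > R, scale = R/||x|| = 4/10.959456 = 0.364982, proj(x) = scale * x
proj(x) = [1.525479, 1.501061, 2.085909, 2.658711]
Step 3: Dot product.
a^T * proj(x) = 1*1.525479 - 5*1.501061 - 4*2.085909 + 4*2.658711 = -3.6886


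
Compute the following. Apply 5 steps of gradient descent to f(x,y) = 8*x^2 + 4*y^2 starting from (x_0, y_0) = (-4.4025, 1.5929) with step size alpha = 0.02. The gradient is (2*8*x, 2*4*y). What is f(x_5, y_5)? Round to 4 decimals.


Gradient descent on f(x,y) = 8*x^2 + 4*y^2.
Starting point: (-4.4025, 1.5929), alpha = 0.02
Step 1: grad_x = 2*8*-4.4025 = -70.44, grad_y = 2*4*1.5929 = 12.7432
  x_1 = -4.4025 - 0.02*-70.44 = -2.9937
  y_1 = 1.5929 - 0.02*12.7432 = 1.338
Step 2: grad_x = 2*8*-2.9937 = -47.8992, grad_y = 2*4*1.338 = 10.7043
  x_2 = -2.9937 - 0.02*-47.8992 = -2.0357
  y_2 = 1.338 - 0.02*10.7043 = 1.124
Step 3: grad_x = 2*8*-2.0357 = -32.5715, grad_y = 2*4*1.124 = 8.9916
  x_3 = -2.0357 - 0.02*-32.5715 = -1.3843
  y_3 = 1.124 - 0.02*8.9916 = 0.9441
Step 4: grad_x = 2*8*-1.3843 = -22.1486, grad_y = 2*4*0.9441 = 7.5529
  x_4 = -1.3843 - 0.02*-22.1486 = -0.9413
  y_4 = 0.9441 - 0.02*7.5529 = 0.7931
Step 5: grad_x = 2*8*-0.9413 = -15.061, grad_y = 2*4*0.7931 = 6.3445
  x_5 = -0.9413 - 0.02*-15.061 = -0.6401
  y_5 = 0.7931 - 0.02*6.3445 = 0.6662
f(-0.6401, 0.6662) = 8*(-0.6401)^2 + 4*0.6662^2 = 5.0529


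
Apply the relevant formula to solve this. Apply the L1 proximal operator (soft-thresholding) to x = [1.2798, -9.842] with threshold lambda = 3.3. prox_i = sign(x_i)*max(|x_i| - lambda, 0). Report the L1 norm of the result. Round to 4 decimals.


Soft-thresholding with lambda = 3.3:
prox(1.2798) = sign(1.2798)*max(|1.2798| - 3.3, 0) = 0.0
prox(-9.842) = sign(-9.842)*max(|-9.842| - 3.3, 0) = -6.542
prox(x) = [0.0, -6.542]
||prox(x)||_1 = 0.0 + 6.542 = 6.542


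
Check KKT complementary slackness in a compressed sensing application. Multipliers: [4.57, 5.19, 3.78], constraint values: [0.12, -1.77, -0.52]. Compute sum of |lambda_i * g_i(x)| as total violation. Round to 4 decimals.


KKT complementary slackness check:
lambda_1 * g_1 = 4.57 * 0.12 = 0.5484
lambda_2 * g_2 = 5.19 * -1.77 = -9.1863
lambda_3 * g_3 = 3.78 * -0.52 = -1.9656
Total violation = 0.5484 + 9.1863 + 1.9656 = 11.7003


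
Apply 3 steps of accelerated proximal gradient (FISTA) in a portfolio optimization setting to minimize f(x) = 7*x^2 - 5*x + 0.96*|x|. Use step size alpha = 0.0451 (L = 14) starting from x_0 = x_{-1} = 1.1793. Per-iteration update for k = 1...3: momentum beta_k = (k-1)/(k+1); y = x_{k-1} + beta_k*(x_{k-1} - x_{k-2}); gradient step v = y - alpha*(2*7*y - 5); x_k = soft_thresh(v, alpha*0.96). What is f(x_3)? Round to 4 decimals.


FISTA on f(x) = 7*x^2 - 5*x + 0.96*|x|
L = 14, alpha = 0.0451
Iteration 1: beta = 0.0, y = 1.1793 + 0.0*(1.1793 - 1.1793) = 1.1793
  grad(y) = 11.5102, v = y - alpha*grad = 0.6602
  prox(v) = soft_thresh(0.6602, 0.0433) = 0.6169
Iteration 2: beta = 0.3333, y = 0.6169 + 0.3333*(0.6169 - 1.1793) = 0.4294
  grad(y) = 1.012, v = y - alpha*grad = 0.3838
  prox(v) = soft_thresh(0.3838, 0.0433) = 0.3405
Iteration 3: beta = 0.5, y = 0.3405 + 0.5*(0.3405 - 0.6169) = 0.2023
  grad(y) = -2.168, v = y - alpha*grad = 0.3001
  prox(v) = soft_thresh(0.3001, 0.0433) = 0.2568
f(x_3) = 7*0.2568^2 - 5*0.2568 + 0.96*|0.2568| = -0.5758


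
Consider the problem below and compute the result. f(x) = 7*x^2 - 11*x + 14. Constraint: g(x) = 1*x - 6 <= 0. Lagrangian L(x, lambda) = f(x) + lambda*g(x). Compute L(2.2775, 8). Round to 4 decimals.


Step 1: Evaluate f(x).
f(2.2775) = 7*2.2775^2 - 11*2.2775 + 14 = 25.2565
Step 2: Evaluate g(x).
g(2.2775) = 1*2.2775 - 6 = -3.7225
Step 3: Compute Lagrangian.
L = 25.2565 + 8*-3.7225 = -4.5235


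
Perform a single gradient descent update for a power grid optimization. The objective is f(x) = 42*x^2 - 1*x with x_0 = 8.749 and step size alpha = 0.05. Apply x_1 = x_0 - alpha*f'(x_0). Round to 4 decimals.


We compute the gradient at x_0 and apply the update.
f'(x) = 84*x - 1
f'(8.749) = 84*8.749 - 1 = 733.916
x_1 = 8.749 - 0.05*733.916 = -27.9468


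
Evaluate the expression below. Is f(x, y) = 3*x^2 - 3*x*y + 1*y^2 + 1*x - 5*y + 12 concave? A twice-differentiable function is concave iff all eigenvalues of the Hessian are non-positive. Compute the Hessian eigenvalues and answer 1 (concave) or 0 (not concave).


The Hessian of f(x,y) = 3*x^2 - 3*x*y + 1*y^2 + 1*x - 5*y + 12 is:
H = [[6, -3], [-3, 2]]
Trace = 6 + 2 = 8
Determinant = 6*2 - (-3)^2 = 3
Discriminant = (8)^2 - 4*3 = 52.0
Eigenvalues: lambda_1 = 0.3944, lambda_2 = 7.6056
The function is not concave.

0


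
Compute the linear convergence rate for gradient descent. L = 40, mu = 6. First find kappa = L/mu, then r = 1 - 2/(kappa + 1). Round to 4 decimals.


Step 1: Compute the condition number.
kappa = L/mu = 40/6 = 6.6667
Step 2: Compute the convergence rate.
r = 1 - 2/(kappa + 1) = 1 - 2*mu/(L + mu) = (L - mu)/(L + mu) = 34/46 = 0.7391


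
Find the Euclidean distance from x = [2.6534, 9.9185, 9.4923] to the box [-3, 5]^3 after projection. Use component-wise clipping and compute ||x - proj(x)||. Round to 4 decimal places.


Project each component onto [-3, 5].
clip(2.6534) = 2.6534, clip(9.9185) = 5.0, clip(9.4923) = 5.0
Projection = [2.6534, 5.0, 5.0]
Squared diffs: [0.0, 24.1916, 20.1808]
Distance = sqrt(44.3724) = 6.6613


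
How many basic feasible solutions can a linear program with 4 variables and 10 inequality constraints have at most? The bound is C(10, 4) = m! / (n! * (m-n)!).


Each vertex corresponds to some choice of n active constraints out of m, so the number of vertices is at most C(m, n) = m! / (n!(m-n)!).
m = 10, n = 4
Numerator: 10 * 9 * 8 * 7
Denominator: 4! = 24
C(10, 4) = 210


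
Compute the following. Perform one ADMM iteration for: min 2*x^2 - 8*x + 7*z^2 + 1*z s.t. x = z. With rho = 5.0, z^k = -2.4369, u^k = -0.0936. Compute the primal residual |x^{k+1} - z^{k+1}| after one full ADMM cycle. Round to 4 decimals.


ADMM iteration with rho = 5.0, z^k = -2.4369, u^k = -0.0936
Step 1: x-update.
Minimize 2*x^2 - 8*x + (5.0/2)*(x + 2.4369 - 0.0936)^2
FOC: (2*2 + 5.0)*x = 8 + 5.0*(-2.4369 + 0.0936)
x^{k+1} = -0.4129
Step 2: z-update.
Minimize 7*z^2 + 1*z + (5.0/2)*(-0.4129 - z - 0.0936)^2
FOC: (2*7 + 5.0)*z = -1 + 5.0*(-0.4129 - 0.0936)
z^{k+1} = -0.1859
Step 3: u-update.
u^{k+1} = -0.0936 - 0.4129 + 0.1859 = -0.3206
Step 4: Primal residual = |-0.4129 + 0.1859| = 0.227


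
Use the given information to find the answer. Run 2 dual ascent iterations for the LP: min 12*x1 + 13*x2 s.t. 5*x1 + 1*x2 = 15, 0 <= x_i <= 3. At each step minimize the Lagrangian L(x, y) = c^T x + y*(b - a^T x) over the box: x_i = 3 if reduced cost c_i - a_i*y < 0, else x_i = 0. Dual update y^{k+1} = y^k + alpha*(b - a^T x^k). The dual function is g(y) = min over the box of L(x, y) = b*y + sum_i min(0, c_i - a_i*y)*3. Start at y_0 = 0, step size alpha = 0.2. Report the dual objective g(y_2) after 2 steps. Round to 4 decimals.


Dual ascent for LP: min 12*x1 + 13*x2, 5*x1 + 1*x2 = 15, 0 <= x_i <= 3
Step 1: y^k = 0.0, reduced costs: (12.0, 13.0)
  x^k = (0.0, 0.0), subgradient = b - a^T x = 15.0
  y^{k+1} = 0.0 + 0.2*15.0 = 3.0
Step 2: y^k = 3.0, reduced costs: (-3.0, 10.0)
  x^k = (3.0, 0.0), subgradient = b - a^T x = 0.0
  y^{k+1} = 3.0 + 0.2*0.0 = 3.0
Dual objective at y_2 = 3.0: reduced costs (-3.0, 10.0), box minimizer x = (3.0, 0.0)
g(y_2) = b*y + (c1 - a1*y)*x1 + (c2 - a2*y)*x2 = 15*3.0 + (-3.0)*3.0 + 10.0*0.0 = 45.0 - 9.0 + 0.0 = 36.0


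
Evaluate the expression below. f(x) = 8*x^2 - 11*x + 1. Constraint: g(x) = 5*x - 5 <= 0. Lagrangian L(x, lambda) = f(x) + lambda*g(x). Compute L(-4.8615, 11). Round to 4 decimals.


Step 1: Evaluate f(x).
f(-4.8615) = 8*(-4.8615)^2 - 11*(-4.8615) + 1 = 243.55
Step 2: Evaluate g(x).
g(-4.8615) = 5*-4.8615 - 5 = -29.3075
Step 3: Compute Lagrangian.
L = 243.55 + 11*-29.3075 = -78.8325


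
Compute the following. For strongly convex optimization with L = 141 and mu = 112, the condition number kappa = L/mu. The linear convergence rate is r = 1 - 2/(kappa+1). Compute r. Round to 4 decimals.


Step 1: Compute the condition number.
kappa = L/mu = 141/112 = 1.2589
Step 2: Compute the convergence rate.
r = 1 - 2/(kappa + 1) = 1 - 2*mu/(L + mu) = (L - mu)/(L + mu) = 29/253 = 0.1146


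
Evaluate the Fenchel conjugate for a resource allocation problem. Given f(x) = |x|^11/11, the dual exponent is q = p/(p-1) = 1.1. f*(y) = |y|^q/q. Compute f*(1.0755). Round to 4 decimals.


The conjugate exponent q satisfies 1/p + 1/q = 1.
p = 11, so q = 11/(11 - 1) = 1.1
|y|^q = 1.0755^1.1 = 1.0834
f*(1.0755) = 1.0834 / 1.1 = 0.9849


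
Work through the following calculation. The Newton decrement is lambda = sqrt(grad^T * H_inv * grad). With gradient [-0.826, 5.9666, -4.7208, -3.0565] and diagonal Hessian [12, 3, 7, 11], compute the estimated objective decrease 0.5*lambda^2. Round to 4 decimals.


Step 1: H is diagonal, so H^(-1) * g = [-0.0688, 1.9889, -0.6744, -0.2779].
Step 2: g^T H^(-1) g = sum_i g_i^2 / H_ii
  = (-0.826)^2/12 + (5.9666)^2/3 + (-4.7208)^2/7 + (-3.0565)^2/11
  = 0.0569 + 11.8668 + 3.1837 + 0.8493 = 15.9566
Step 3: Objective decrease = 0.5 * g^T H^(-1) g = 7.9783


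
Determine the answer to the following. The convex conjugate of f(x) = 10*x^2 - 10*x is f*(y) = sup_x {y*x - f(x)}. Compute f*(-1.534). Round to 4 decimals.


f*(y) = sup_x {y*x - a*x^2 - b*x} = sup_x {(y-b)*x - a*x^2}
FOC: (y - b) - 2a*x = 0 => x* = (y - b)/(2a)
x* = (-1.534 + 10)/(2*10) = 0.4233
f*(-1.534) = (y-b)^2/(4a) = (-1.534 + 10)^2/(4*10)
= 71.6732/40 = 1.7918


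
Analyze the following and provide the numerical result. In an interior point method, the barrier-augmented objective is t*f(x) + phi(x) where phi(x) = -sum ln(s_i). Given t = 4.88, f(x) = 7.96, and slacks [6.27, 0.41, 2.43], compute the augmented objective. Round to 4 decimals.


Step 1: Compute log-barrier.
ln values: [1.8358, -0.8916, 0.8879]
phi = -(1.8358 - 0.8916 + 0.8879) = -1.8321
Step 2: Compute augmented objective.
t*f(x) = 4.88*7.96 = 38.8448
Total = 38.8448 - 1.8321 = 37.0127


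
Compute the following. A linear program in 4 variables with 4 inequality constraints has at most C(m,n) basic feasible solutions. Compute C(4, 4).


Each vertex corresponds to some choice of n active constraints out of m, so the number of vertices is at most C(m, n) = m! / (n!(m-n)!).
m = 4, n = 4
Numerator: 4 * 3 * 2 * 1
Denominator: 4! = 24
C(4, 4) = 1


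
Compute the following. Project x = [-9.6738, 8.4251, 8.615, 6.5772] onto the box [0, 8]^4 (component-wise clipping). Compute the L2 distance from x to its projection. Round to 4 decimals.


Project each component onto [0, 8].
clip(-9.6738) = 0.0, clip(8.4251) = 8.0, clip(8.615) = 8.0, clip(6.5772) = 6.5772
Projection = [0.0, 8.0, 8.0, 6.5772]
Squared diffs: [93.5824, 0.1807, 0.3782, 0.0]
Distance = sqrt(94.1413) = 9.7026


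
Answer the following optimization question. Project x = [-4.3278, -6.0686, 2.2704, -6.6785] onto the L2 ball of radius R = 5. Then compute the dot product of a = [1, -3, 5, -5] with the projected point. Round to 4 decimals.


Step 1: Compute ||x|| (intermediates to 6 decimals).
||x|| = sqrt((-4.3278)^2 + (-6.0686)^2 + 2.2704^2 + (-6.6785)^2) = 10.262302
Step 2: Project.
Since ||x|| > R, scale = R/||x|| = 5/10.262302 = 0.48722, proj(x) = scale * x
proj(x) = [-2.108591, -2.956743, 1.106184, -3.253899]
Step 3: Dot product.
a^T * proj(x) = 1*(-2.108591) - 3*(-2.956743) + 5*1.106184 - 5*(-3.253899) = 28.5621


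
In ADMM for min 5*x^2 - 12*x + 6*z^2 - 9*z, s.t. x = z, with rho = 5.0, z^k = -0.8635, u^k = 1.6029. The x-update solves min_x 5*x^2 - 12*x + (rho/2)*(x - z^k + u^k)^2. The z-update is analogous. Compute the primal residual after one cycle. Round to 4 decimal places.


ADMM iteration with rho = 5.0, z^k = -0.8635, u^k = 1.6029
Step 1: x-update.
Minimize 5*x^2 - 12*x + (5.0/2)*(x + 0.8635 + 1.6029)^2
FOC: (2*5 + 5.0)*x = 12 + 5.0*(-0.8635 - 1.6029)
x^{k+1} = -0.0221
Step 2: z-update.
Minimize 6*z^2 - 9*z + (5.0/2)*(-0.0221 - z + 1.6029)^2
FOC: (2*6 + 5.0)*z = 9 + 5.0*(-0.0221 + 1.6029)
z^{k+1} = 0.9943
Step 3: u-update.
u^{k+1} = 1.6029 - 0.0221 - 0.9943 = 0.5864
Step 4: Primal residual = |-0.0221 - 0.9943| = 1.0165


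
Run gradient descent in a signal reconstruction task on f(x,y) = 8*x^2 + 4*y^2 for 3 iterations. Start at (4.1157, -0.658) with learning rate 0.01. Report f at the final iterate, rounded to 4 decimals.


Gradient descent on f(x,y) = 8*x^2 + 4*y^2.
Starting point: (4.1157, -0.658), alpha = 0.01
Step 1: grad_x = 2*8*4.1157 = 65.8512, grad_y = 2*4*-0.658 = -5.264
  x_1 = 4.1157 - 0.01*65.8512 = 3.4572
  y_1 = -0.658 - 0.01*-5.264 = -0.6054
Step 2: grad_x = 2*8*3.4572 = 55.315, grad_y = 2*4*-0.6054 = -4.8429
  x_2 = 3.4572 - 0.01*55.315 = 2.904
  y_2 = -0.6054 - 0.01*-4.8429 = -0.5569
Step 3: grad_x = 2*8*2.904 = 46.4646, grad_y = 2*4*-0.5569 = -4.4554
  x_3 = 2.904 - 0.01*46.4646 = 2.4394
  y_3 = -0.5569 - 0.01*-4.4554 = -0.5124
f(2.4394, -0.5124) = 8*2.4394^2 + 4*(-0.5124)^2 = 48.6552


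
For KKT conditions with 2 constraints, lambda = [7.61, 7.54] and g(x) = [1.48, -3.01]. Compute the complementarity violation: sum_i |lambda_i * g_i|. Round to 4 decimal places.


KKT complementary slackness check:
lambda_1 * g_1 = 7.61 * 1.48 = 11.2628
lambda_2 * g_2 = 7.54 * -3.01 = -22.6954
Total violation = 11.2628 + 22.6954 = 33.9582


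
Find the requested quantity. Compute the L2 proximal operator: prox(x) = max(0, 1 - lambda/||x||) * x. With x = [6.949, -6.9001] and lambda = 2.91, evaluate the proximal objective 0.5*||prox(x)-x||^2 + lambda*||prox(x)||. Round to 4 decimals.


Step 1: Compute ||x||.
||x|| = 9.7929
Step 2: Compute scaling factor.
scale = max(0, 1 - 2.91/9.7929) = 0.7028
Step 3: prox(x) = [4.8841, -4.8497]
||prox(x)|| = 6.8829
Step 4: Proximal objective.
0.5*||prox-x||^2 = 4.2341
lambda*||prox|| = 20.0292
Total = 24.2632


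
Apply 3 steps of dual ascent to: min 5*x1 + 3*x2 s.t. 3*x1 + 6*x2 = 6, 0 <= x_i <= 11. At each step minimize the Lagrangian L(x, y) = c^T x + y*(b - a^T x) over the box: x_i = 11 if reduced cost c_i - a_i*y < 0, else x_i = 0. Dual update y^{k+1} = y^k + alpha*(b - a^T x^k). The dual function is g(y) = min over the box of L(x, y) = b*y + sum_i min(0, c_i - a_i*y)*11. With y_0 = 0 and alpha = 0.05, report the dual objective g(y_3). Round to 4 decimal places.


Dual ascent for LP: min 5*x1 + 3*x2, 3*x1 + 6*x2 = 6, 0 <= x_i <= 11
Step 1: y^k = 0.0, reduced costs: (5.0, 3.0)
  x^k = (0.0, 0.0), subgradient = b - a^T x = 6.0
  y^{k+1} = 0.0 + 0.05*6.0 = 0.3
Step 2: y^k = 0.3, reduced costs: (4.1, 1.2)
  x^k = (0.0, 0.0), subgradient = b - a^T x = 6.0
  y^{k+1} = 0.3 + 0.05*6.0 = 0.6
Step 3: y^k = 0.6, reduced costs: (3.2, -0.6)
  x^k = (0.0, 11.0), subgradient = b - a^T x = -60.0
  y^{k+1} = 0.6 + 0.05*-60.0 = -2.4
Dual objective at y_3 = -2.4: reduced costs (12.2, 17.4), box minimizer x = (0.0, 0.0)
g(y_3) = b*y + (c1 - a1*y)*x1 + (c2 - a2*y)*x2 = 6*(-2.4) + 12.2*0.0 + 17.4*0.0 = -14.4 + 0.0 + 0.0 = -14.4


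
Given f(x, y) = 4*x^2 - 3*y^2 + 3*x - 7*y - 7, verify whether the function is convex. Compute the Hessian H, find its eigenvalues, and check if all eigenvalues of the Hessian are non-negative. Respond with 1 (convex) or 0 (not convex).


The Hessian of f(x,y) = 4*x^2 - 3*y^2 + 3*x - 7*y - 7 is:
H = [[8, 0], [0, -6]]
Trace = 8 - 6 = 2
Determinant = 8*-6 - (0)^2 = -48
Discriminant = (2)^2 - 4*-48 = 196.0
Eigenvalues: lambda_1 = -6.0, lambda_2 = 8.0
The function is not convex.

0


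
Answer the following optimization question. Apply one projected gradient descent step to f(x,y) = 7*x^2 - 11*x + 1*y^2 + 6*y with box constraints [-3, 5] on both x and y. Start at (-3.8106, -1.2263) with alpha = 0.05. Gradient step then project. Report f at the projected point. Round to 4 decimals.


Step 1: Compute gradient at (-3.8106, -1.2263).
grad_x = 2*7*-3.8106 - 11 = -64.3484
grad_y = 2*1*-1.2263 + 6 = 3.5474
Step 2: Gradient step.
x_raw = -3.8106 - 0.05*-64.3484 = -0.5932
y_raw = -1.2263 - 0.05*3.5474 = -1.4037
Step 3: Project onto [-3, 5].
x_proj = clip(-0.5932) = -0.5932
y_proj = clip(-1.4037) = -1.4037
Step 4: Evaluate f.
f(-0.5932, -1.4037) = 2.5363


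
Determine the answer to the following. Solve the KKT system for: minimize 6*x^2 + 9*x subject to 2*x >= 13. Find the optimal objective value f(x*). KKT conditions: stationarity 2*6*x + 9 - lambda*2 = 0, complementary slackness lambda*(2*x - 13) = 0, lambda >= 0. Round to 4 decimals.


Step 1: Try lambda = 0 (constraint inactive).
x_unc = -9/(2*6) = -0.75
Check: 2*-0.75 = -1.5 < 13 -- violated!
Step 2: Constraint must be active: 2*x = 13
x* = 13/2 = 6.5
lambda = (2*6*6.5 + 9)/2 = 43.5
Step 3: Compute optimal value.
f(x*) = 6*6.5^2 + 9*6.5 = 312.0


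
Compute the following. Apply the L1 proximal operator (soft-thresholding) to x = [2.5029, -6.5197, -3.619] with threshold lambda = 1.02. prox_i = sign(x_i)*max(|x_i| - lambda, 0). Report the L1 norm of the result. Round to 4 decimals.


Soft-thresholding with lambda = 1.02:
prox(2.5029) = sign(2.5029)*max(|2.5029| - 1.02, 0) = 1.4829
prox(-6.5197) = sign(-6.5197)*max(|-6.5197| - 1.02, 0) = -5.4997
prox(-3.619) = sign(-3.619)*max(|-3.619| - 1.02, 0) = -2.599
prox(x) = [1.4829, -5.4997, -2.599]
||prox(x)||_1 = 1.4829 + 5.4997 + 2.599 = 9.5816


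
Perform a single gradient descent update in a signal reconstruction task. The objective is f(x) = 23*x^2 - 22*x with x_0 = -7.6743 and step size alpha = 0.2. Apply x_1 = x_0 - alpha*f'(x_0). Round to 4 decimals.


We compute the gradient at x_0 and apply the update.
f'(x) = 46*x - 22
f'(-7.6743) = 46*-7.6743 - 22 = -375.0178
x_1 = -7.6743 - 0.2*-375.0178 = 67.3293


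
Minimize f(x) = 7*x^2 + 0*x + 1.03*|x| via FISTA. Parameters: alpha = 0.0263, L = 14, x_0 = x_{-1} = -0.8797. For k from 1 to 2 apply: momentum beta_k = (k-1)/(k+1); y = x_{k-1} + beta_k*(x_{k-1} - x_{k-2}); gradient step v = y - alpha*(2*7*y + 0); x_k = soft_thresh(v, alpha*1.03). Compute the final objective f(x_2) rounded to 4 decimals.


FISTA on f(x) = 7*x^2 + 0*x + 1.03*|x|
L = 14, alpha = 0.0263
Iteration 1: beta = 0.0, y = -0.8797 + 0.0*(-0.8797 + 0.8797) = -0.8797
  grad(y) = -12.3158, v = y - alpha*grad = -0.5558
  prox(v) = soft_thresh(-0.5558, 0.0271) = -0.5287
Iteration 2: beta = 0.3333, y = -0.5287 + 0.3333*(-0.5287 + 0.8797) = -0.4117
  grad(y) = -5.7639, v = y - alpha*grad = -0.2601
  prox(v) = soft_thresh(-0.2601, 0.0271) = -0.233
f(x_2) = 7*(-0.233)^2 + 0*(-0.233) + 1.03*|-0.233| = 0.6201


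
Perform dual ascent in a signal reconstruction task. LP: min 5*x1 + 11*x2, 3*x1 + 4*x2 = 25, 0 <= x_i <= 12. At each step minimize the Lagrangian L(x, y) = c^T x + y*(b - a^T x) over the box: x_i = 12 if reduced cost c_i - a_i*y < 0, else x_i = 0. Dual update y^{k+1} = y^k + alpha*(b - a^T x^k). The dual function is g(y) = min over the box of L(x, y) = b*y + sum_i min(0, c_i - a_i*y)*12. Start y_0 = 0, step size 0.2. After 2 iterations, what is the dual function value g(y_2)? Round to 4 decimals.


Dual ascent for LP: min 5*x1 + 11*x2, 3*x1 + 4*x2 = 25, 0 <= x_i <= 12
Step 1: y^k = 0.0, reduced costs: (5.0, 11.0)
  x^k = (0.0, 0.0), subgradient = b - a^T x = 25.0
  y^{k+1} = 0.0 + 0.2*25.0 = 5.0
Step 2: y^k = 5.0, reduced costs: (-10.0, -9.0)
  x^k = (12.0, 12.0), subgradient = b - a^T x = -59.0
  y^{k+1} = 5.0 + 0.2*-59.0 = -6.8
Dual objective at y_2 = -6.8: reduced costs (25.4, 38.2), box minimizer x = (0.0, 0.0)
g(y_2) = b*y + (c1 - a1*y)*x1 + (c2 - a2*y)*x2 = 25*(-6.8) + 25.4*0.0 + 38.2*0.0 = -170.0 + 0.0 + 0.0 = -170.0


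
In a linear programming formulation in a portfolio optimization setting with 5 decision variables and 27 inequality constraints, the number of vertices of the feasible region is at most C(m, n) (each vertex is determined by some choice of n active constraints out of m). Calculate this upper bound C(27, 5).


Each vertex corresponds to some choice of n active constraints out of m, so the number of vertices is at most C(m, n) = m! / (n!(m-n)!).
m = 27, n = 5
Numerator: 27 * 26 * 25 * 24 * 23
Denominator: 5! = 120
C(27, 5) = 80730


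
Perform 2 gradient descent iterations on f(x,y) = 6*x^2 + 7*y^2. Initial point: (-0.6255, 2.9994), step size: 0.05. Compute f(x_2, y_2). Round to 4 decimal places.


Gradient descent on f(x,y) = 6*x^2 + 7*y^2.
Starting point: (-0.6255, 2.9994), alpha = 0.05
Step 1: grad_x = 2*6*-0.6255 = -7.506, grad_y = 2*7*2.9994 = 41.9916
  x_1 = -0.6255 - 0.05*-7.506 = -0.2502
  y_1 = 2.9994 - 0.05*41.9916 = 0.8998
Step 2: grad_x = 2*6*-0.2502 = -3.0024, grad_y = 2*7*0.8998 = 12.5975
  x_2 = -0.2502 - 0.05*-3.0024 = -0.1001
  y_2 = 0.8998 - 0.05*12.5975 = 0.2699
f(-0.1001, 0.2699) = 6*(-0.1001)^2 + 7*0.2699^2 = 0.5702


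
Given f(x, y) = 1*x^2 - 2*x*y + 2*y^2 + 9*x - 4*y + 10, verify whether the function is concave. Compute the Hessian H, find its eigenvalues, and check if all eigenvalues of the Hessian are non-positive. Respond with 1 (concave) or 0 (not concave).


The Hessian of f(x,y) = 1*x^2 - 2*x*y + 2*y^2 + 9*x - 4*y + 10 is:
H = [[2, -2], [-2, 4]]
Trace = 2 + 4 = 6
Determinant = 2*4 - (-2)^2 = 4
Discriminant = (6)^2 - 4*4 = 20.0
Eigenvalues: lambda_1 = 0.7639, lambda_2 = 5.2361
The function is not concave.

0


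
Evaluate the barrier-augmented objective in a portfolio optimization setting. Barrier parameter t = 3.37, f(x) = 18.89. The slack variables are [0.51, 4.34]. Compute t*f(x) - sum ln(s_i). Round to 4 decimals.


Step 1: Compute log-barrier.
ln values: [-0.6733, 1.4679]
phi = -(-0.6733 + 1.4679) = -0.7945
Step 2: Compute augmented objective.
t*f(x) = 3.37*18.89 = 63.6593
Total = 63.6593 - 0.7945 = 62.8648
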